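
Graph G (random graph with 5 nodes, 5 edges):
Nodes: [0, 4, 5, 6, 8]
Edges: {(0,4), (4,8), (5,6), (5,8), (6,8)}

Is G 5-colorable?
A valid 5-coloring: color 1: [0, 8]; color 2: [4, 5]; color 3: [6].
(χ(G) = 3 ≤ 5.)

Yes, G is 5-colorable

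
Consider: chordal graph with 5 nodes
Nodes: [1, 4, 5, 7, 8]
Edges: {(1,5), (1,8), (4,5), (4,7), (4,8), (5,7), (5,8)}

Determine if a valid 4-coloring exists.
A valid 4-coloring: color 1: [5]; color 2: [7, 8]; color 3: [1, 4].
(χ(G) = 3 ≤ 4.)

Yes, G is 4-colorable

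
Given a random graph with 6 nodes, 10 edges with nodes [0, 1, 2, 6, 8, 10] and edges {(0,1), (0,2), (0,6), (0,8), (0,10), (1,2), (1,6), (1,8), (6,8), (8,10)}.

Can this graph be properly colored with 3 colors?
The clique on vertices [0, 1, 6, 8] has size 4 > 3, so it alone needs 4 colors.

No, G is not 3-colorable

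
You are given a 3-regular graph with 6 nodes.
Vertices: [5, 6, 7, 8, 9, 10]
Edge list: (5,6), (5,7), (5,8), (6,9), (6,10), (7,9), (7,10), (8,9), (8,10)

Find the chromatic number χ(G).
Clique number ω(G) = 2 (lower bound: χ ≥ ω).
The graph is bipartite (no odd cycle), so 2 colors suffice: χ(G) = 2.
A valid 2-coloring: color 1: [5, 9, 10]; color 2: [6, 7, 8].

χ(G) = 2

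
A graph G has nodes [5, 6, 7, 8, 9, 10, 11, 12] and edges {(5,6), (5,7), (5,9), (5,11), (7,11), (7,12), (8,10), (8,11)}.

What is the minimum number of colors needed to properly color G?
χ(G) = 3

Clique number ω(G) = 3 (lower bound: χ ≥ ω).
The clique on [5, 7, 11] has size 3, forcing χ ≥ 3, and the coloring below uses 3 colors, so χ(G) = 3.
A valid 3-coloring: color 1: [5, 8, 12]; color 2: [6, 9, 10, 11]; color 3: [7].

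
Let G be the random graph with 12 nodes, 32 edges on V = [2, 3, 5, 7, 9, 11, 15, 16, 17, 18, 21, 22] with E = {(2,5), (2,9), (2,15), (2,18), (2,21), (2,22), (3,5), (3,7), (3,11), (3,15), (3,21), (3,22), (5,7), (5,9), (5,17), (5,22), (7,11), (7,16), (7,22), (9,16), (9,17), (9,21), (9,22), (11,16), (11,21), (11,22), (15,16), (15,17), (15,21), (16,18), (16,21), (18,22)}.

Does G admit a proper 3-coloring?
The clique on vertices [3, 7, 11, 22] has size 4 > 3, so it alone needs 4 colors.

No, G is not 3-colorable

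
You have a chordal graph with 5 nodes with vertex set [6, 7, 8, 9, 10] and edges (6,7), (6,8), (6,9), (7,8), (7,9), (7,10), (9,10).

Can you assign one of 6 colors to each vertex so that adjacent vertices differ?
A valid 6-coloring: color 1: [7]; color 2: [8, 9]; color 3: [6, 10].
(χ(G) = 3 ≤ 6.)

Yes, G is 6-colorable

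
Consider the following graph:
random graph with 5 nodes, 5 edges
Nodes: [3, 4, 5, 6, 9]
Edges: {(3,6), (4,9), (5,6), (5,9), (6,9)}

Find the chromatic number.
Clique number ω(G) = 3 (lower bound: χ ≥ ω).
The clique on [5, 6, 9] has size 3, forcing χ ≥ 3, and the coloring below uses 3 colors, so χ(G) = 3.
A valid 3-coloring: color 1: [3, 9]; color 2: [4, 6]; color 3: [5].

χ(G) = 3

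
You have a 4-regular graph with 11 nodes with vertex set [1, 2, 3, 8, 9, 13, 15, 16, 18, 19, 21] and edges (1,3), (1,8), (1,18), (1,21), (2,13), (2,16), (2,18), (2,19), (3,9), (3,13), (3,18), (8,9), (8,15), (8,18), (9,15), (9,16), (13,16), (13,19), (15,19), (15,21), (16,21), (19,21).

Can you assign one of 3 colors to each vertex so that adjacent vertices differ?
Yes, G is 3-colorable

A valid 3-coloring: color 1: [3, 8, 16, 19]; color 2: [9, 13, 18, 21]; color 3: [1, 2, 15].
(χ(G) = 3 ≤ 3.)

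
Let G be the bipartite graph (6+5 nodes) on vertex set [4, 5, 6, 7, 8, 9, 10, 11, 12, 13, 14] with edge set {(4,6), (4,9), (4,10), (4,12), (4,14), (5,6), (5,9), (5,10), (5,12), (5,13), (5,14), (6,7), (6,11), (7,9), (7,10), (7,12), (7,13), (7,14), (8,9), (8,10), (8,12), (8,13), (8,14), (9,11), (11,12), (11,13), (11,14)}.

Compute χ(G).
Clique number ω(G) = 2 (lower bound: χ ≥ ω).
The graph is bipartite (no odd cycle), so 2 colors suffice: χ(G) = 2.
A valid 2-coloring: color 1: [4, 5, 7, 8, 11]; color 2: [6, 9, 10, 12, 13, 14].

χ(G) = 2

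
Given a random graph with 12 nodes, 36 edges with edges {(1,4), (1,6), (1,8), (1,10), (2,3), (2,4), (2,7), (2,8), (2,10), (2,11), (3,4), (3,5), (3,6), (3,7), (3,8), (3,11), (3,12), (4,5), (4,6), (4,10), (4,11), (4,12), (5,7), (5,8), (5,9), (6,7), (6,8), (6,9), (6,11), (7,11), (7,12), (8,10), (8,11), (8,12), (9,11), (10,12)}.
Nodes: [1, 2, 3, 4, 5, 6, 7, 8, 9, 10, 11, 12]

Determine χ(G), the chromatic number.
χ(G) = 4

Clique number ω(G) = 4 (lower bound: χ ≥ ω).
The clique on [2, 3, 8, 11] has size 4, forcing χ ≥ 4, and the coloring below uses 4 colors, so χ(G) = 4.
A valid 4-coloring: color 1: [4, 7, 8, 9]; color 2: [3, 10]; color 3: [2, 5, 6, 12]; color 4: [1, 11].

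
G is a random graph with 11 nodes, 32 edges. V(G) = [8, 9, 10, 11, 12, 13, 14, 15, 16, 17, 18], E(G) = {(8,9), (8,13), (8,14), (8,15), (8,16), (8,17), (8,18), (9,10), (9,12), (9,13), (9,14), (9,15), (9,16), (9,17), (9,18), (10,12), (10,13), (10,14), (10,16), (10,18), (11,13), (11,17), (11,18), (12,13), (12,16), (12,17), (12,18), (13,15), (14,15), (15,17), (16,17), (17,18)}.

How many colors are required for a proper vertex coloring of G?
χ(G) = 5

Clique number ω(G) = 4 (lower bound: χ ≥ ω).
Suppose a proper 4-coloring c exists. The clique [8, 9, 13, 15] takes 4 distinct colors; by symmetry let c(8) = 1, c(9) = 2, c(13) = 3, c(15) = 4.
- Vertex 17: neighbors [8, 9, 15] already have colors [1, 2, 4] ⇒ c(17) = 3.
- Vertex 18: neighbors [8, 9, 17] already have colors [1, 2, 3] ⇒ c(18) = 4.
- Vertex 10: neighbors [9, 13, 18] already have colors [2, 3, 4] ⇒ c(10) = 1.
- Vertex 12: neighbors [10, 9, 13, 18] already have colors [1, 2, 3, 4] — all 4 colors blocked. Contradiction.
The forced assignments end in a contradiction, so G has no proper 4-coloring (χ ≥ 5).
The coloring below uses 5 colors, so χ(G) = 5.
A valid 5-coloring: color 1: [9, 11]; color 2: [8, 12]; color 3: [10, 17]; color 4: [13, 14, 16, 18]; color 5: [15].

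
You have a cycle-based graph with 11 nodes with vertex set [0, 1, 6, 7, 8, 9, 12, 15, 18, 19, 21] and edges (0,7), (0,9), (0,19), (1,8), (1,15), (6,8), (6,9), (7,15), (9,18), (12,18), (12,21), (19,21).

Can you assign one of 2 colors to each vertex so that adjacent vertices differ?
No, G is not 2-colorable

Odd cycle [8, 6, 9, 0, 7, 15, 1] needs 3 colors (χ ≥ 3).
Hence χ(G) ≥ 3 > 2, so no proper 2-coloring exists.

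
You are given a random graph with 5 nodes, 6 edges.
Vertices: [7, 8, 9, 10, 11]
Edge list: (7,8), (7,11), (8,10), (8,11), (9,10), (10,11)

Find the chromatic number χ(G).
Clique number ω(G) = 3 (lower bound: χ ≥ ω).
The clique on [8, 10, 11] has size 3, forcing χ ≥ 3, and the coloring below uses 3 colors, so χ(G) = 3.
A valid 3-coloring: color 1: [7, 10]; color 2: [8, 9]; color 3: [11].

χ(G) = 3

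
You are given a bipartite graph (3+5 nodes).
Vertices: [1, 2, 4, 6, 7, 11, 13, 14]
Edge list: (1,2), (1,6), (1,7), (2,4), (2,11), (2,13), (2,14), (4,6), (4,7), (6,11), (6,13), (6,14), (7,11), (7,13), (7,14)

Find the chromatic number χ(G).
Clique number ω(G) = 2 (lower bound: χ ≥ ω).
The graph is bipartite (no odd cycle), so 2 colors suffice: χ(G) = 2.
A valid 2-coloring: color 1: [2, 6, 7]; color 2: [1, 4, 11, 13, 14].

χ(G) = 2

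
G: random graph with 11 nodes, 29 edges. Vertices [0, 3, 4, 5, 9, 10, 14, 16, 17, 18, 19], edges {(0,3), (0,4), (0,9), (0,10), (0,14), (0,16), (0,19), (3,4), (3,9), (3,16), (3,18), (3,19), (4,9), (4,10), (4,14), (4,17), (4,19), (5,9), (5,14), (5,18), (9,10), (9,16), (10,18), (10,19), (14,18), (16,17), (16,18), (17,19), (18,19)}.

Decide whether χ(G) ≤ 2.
No, G is not 2-colorable

The clique on vertices [0, 3, 9, 16] has size 4 > 2, so it alone needs 4 colors.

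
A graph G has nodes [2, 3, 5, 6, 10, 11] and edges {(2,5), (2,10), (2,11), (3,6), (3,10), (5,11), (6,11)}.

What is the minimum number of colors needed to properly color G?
χ(G) = 3

Clique number ω(G) = 3 (lower bound: χ ≥ ω).
The clique on [2, 5, 11] has size 3, forcing χ ≥ 3, and the coloring below uses 3 colors, so χ(G) = 3.
A valid 3-coloring: color 1: [10, 11]; color 2: [2, 3]; color 3: [5, 6].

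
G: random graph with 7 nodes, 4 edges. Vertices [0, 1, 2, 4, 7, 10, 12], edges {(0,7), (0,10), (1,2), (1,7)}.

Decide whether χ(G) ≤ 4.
Yes, G is 4-colorable

A valid 4-coloring: color 1: [0, 1, 4, 12]; color 2: [2, 7, 10].
(χ(G) = 2 ≤ 4.)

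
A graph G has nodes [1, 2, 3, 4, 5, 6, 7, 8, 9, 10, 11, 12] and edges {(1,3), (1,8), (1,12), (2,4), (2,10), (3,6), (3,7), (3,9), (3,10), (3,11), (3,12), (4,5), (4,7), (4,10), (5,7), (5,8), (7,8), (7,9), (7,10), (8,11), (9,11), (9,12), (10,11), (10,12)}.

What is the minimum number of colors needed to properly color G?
Clique number ω(G) = 3 (lower bound: χ ≥ ω).
The clique on [2, 4, 10] has size 3, forcing χ ≥ 3, and the coloring below uses 3 colors, so χ(G) = 3.
A valid 3-coloring: color 1: [3, 4, 8]; color 2: [1, 5, 6, 9, 10]; color 3: [2, 7, 11, 12].

χ(G) = 3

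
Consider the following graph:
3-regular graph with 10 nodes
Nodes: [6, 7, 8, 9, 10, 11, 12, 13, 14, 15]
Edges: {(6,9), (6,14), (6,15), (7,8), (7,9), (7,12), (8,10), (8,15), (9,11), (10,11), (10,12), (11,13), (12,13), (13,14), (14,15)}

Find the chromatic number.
Clique number ω(G) = 3 (lower bound: χ ≥ ω).
The clique on [6, 14, 15] has size 3, forcing χ ≥ 3, and the coloring below uses 3 colors, so χ(G) = 3.
A valid 3-coloring: color 1: [6, 8, 11, 12]; color 2: [7, 10, 13, 15]; color 3: [9, 14].

χ(G) = 3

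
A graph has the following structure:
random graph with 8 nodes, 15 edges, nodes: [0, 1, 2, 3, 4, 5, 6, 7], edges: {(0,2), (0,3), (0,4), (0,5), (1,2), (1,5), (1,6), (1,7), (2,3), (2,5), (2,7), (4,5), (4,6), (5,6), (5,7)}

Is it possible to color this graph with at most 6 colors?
A valid 6-coloring: color 1: [3, 5]; color 2: [2, 6]; color 3: [0, 1]; color 4: [4, 7].
(χ(G) = 4 ≤ 6.)

Yes, G is 6-colorable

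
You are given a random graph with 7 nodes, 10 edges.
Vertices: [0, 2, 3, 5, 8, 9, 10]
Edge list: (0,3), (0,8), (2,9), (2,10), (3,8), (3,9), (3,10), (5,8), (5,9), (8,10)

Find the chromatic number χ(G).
Clique number ω(G) = 3 (lower bound: χ ≥ ω).
The clique on [0, 3, 8] has size 3, forcing χ ≥ 3, and the coloring below uses 3 colors, so χ(G) = 3.
A valid 3-coloring: color 1: [2, 3, 5]; color 2: [8, 9]; color 3: [0, 10].

χ(G) = 3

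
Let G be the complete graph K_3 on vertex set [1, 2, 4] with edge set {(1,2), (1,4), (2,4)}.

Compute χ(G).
Clique number ω(G) = 3 (lower bound: χ ≥ ω).
The clique on [1, 2, 4] has size 3, forcing χ ≥ 3, and the coloring below uses 3 colors, so χ(G) = 3.
A valid 3-coloring: color 1: [4]; color 2: [2]; color 3: [1].

χ(G) = 3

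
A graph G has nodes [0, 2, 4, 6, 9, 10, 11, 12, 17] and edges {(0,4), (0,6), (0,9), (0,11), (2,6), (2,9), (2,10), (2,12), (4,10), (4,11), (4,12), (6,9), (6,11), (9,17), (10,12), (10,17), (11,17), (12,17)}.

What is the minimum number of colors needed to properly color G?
Clique number ω(G) = 3 (lower bound: χ ≥ ω).
Suppose a proper 3-coloring c exists. The clique [0, 4, 11] takes 3 distinct colors; by symmetry let c(0) = 1, c(4) = 2, c(11) = 3.
- Vertex 6: neighbors [0, 11] already have colors [1, 3] ⇒ c(6) = 2.
- Vertex 9: neighbors [0, 6] already have colors [1, 2] ⇒ c(9) = 3.
- Vertex 2: neighbors [6, 9] already have colors [2, 3] ⇒ c(2) = 1.
- Vertex 10: neighbors [2, 4] already have colors [1, 2] ⇒ c(10) = 3.
- Vertex 12: neighbors [2, 4, 10] already have colors [1, 2, 3] — all 3 colors blocked. Contradiction.
The forced assignments end in a contradiction, so G has no proper 3-coloring (χ ≥ 4).
The coloring below uses 4 colors, so χ(G) = 4.
A valid 4-coloring: color 1: [0, 2, 17]; color 2: [9, 10, 11]; color 3: [4, 6]; color 4: [12].

χ(G) = 4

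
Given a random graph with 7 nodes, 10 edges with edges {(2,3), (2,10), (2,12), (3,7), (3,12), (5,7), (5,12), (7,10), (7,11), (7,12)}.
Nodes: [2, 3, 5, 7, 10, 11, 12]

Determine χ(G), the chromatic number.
Clique number ω(G) = 3 (lower bound: χ ≥ ω).
The clique on [2, 3, 12] has size 3, forcing χ ≥ 3, and the coloring below uses 3 colors, so χ(G) = 3.
A valid 3-coloring: color 1: [2, 7]; color 2: [10, 11, 12]; color 3: [3, 5].

χ(G) = 3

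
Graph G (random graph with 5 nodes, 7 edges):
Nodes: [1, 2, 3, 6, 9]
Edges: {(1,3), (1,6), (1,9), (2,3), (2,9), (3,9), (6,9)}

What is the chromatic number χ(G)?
Clique number ω(G) = 3 (lower bound: χ ≥ ω).
The clique on [1, 3, 9] has size 3, forcing χ ≥ 3, and the coloring below uses 3 colors, so χ(G) = 3.
A valid 3-coloring: color 1: [9]; color 2: [3, 6]; color 3: [1, 2].

χ(G) = 3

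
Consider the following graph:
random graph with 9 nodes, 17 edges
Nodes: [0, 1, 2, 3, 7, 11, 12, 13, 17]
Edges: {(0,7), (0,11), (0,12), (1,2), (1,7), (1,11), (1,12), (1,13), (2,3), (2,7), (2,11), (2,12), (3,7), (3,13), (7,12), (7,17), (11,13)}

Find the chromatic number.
Clique number ω(G) = 4 (lower bound: χ ≥ ω).
The clique on [1, 2, 7, 12] has size 4, forcing χ ≥ 4, and the coloring below uses 4 colors, so χ(G) = 4.
A valid 4-coloring: color 1: [7, 11]; color 2: [0, 2, 13, 17]; color 3: [1, 3]; color 4: [12].

χ(G) = 4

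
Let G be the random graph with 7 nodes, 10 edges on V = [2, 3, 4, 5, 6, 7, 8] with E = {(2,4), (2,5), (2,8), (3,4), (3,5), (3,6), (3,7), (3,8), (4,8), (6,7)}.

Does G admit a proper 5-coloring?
A valid 5-coloring: color 1: [2, 3]; color 2: [4, 5, 7]; color 3: [6, 8].
(χ(G) = 3 ≤ 5.)

Yes, G is 5-colorable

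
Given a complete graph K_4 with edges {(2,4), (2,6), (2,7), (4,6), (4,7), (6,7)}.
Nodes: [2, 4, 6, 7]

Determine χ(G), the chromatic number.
Clique number ω(G) = 4 (lower bound: χ ≥ ω).
The clique on [2, 4, 6, 7] has size 4, forcing χ ≥ 4, and the coloring below uses 4 colors, so χ(G) = 4.
A valid 4-coloring: color 1: [7]; color 2: [6]; color 3: [4]; color 4: [2].

χ(G) = 4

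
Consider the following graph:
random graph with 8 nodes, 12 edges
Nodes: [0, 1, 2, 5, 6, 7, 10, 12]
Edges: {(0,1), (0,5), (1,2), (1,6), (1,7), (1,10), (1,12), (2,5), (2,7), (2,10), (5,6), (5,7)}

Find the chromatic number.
Clique number ω(G) = 3 (lower bound: χ ≥ ω).
The clique on [1, 2, 10] has size 3, forcing χ ≥ 3, and the coloring below uses 3 colors, so χ(G) = 3.
A valid 3-coloring: color 1: [1, 5]; color 2: [0, 2, 6, 12]; color 3: [7, 10].

χ(G) = 3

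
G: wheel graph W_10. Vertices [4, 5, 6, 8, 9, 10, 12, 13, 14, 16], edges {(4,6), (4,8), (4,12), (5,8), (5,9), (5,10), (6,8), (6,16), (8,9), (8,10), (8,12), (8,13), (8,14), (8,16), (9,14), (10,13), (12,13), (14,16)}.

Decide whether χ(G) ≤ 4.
Yes, G is 4-colorable

A valid 4-coloring: color 1: [8]; color 2: [5, 6, 12, 14]; color 3: [4, 9, 13, 16]; color 4: [10].
(χ(G) = 4 ≤ 4.)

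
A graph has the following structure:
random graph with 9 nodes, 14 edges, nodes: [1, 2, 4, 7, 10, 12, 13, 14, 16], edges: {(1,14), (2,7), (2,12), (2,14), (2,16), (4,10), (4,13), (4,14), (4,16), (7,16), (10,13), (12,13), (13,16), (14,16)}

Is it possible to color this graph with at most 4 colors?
A valid 4-coloring: color 1: [1, 10, 12, 16]; color 2: [2, 4]; color 3: [7, 13, 14].
(χ(G) = 3 ≤ 4.)

Yes, G is 4-colorable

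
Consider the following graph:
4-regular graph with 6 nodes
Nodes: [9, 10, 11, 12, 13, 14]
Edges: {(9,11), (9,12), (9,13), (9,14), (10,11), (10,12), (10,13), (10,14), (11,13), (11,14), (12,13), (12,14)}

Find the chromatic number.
χ(G) = 3

Clique number ω(G) = 3 (lower bound: χ ≥ ω).
The clique on [9, 11, 13] has size 3, forcing χ ≥ 3, and the coloring below uses 3 colors, so χ(G) = 3.
A valid 3-coloring: color 1: [9, 10]; color 2: [11, 12]; color 3: [13, 14].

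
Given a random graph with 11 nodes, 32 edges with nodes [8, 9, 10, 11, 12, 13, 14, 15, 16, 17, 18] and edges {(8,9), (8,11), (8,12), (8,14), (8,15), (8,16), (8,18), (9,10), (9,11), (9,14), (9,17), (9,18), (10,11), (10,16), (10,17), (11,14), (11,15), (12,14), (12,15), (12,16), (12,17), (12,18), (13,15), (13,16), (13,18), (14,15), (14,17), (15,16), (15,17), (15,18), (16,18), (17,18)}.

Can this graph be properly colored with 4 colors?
No, G is not 4-colorable

The clique on vertices [8, 12, 15, 16, 18] has size 5 > 4, so it alone needs 5 colors.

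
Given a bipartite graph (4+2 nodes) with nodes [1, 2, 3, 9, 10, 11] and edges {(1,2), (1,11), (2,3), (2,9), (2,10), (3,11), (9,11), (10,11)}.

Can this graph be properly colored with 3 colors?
Yes, G is 3-colorable

A valid 3-coloring: color 1: [2, 11]; color 2: [1, 3, 9, 10].
(χ(G) = 2 ≤ 3.)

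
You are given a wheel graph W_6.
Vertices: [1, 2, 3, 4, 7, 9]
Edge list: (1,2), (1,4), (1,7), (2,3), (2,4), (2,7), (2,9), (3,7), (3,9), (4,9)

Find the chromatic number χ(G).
χ(G) = 4

Clique number ω(G) = 3 (lower bound: χ ≥ ω).
Odd cycle [3, 7, 1, 4, 9] needs 3 colors (χ ≥ 3).
Vertex 2 is adjacent to every vertex of [1, 3, 4, 7, 9], which already need 3 colors among themselves, so 2 needs a new color (χ ≥ 4).
The coloring below uses 4 colors, so χ(G) = 4.
A valid 4-coloring: color 1: [2]; color 2: [3, 4]; color 3: [7, 9]; color 4: [1].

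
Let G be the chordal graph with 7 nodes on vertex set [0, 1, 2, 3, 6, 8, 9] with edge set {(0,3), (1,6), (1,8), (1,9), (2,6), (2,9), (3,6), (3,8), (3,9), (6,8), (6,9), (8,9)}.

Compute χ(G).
χ(G) = 4

Clique number ω(G) = 4 (lower bound: χ ≥ ω).
The clique on [1, 6, 8, 9] has size 4, forcing χ ≥ 4, and the coloring below uses 4 colors, so χ(G) = 4.
A valid 4-coloring: color 1: [0, 9]; color 2: [6]; color 3: [2, 8]; color 4: [1, 3].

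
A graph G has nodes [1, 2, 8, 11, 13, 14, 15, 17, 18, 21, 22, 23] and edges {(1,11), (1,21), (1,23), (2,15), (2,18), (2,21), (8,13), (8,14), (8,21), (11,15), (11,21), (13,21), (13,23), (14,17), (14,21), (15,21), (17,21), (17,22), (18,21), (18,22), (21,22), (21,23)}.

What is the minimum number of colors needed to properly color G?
Clique number ω(G) = 3 (lower bound: χ ≥ ω).
Odd cycle [23, 1, 11, 15, 2, 18, 22, 17, 14, 8, 13] needs 3 colors (χ ≥ 3).
Vertex 21 is adjacent to every vertex of [1, 2, 8, 11, 13, 14, 15, 17, 18, 22, 23], which already need 3 colors among themselves, so 21 needs a new color (χ ≥ 4).
The coloring below uses 4 colors, so χ(G) = 4.
A valid 4-coloring: color 1: [21]; color 2: [2, 8, 11, 22, 23]; color 3: [1, 13, 15, 17, 18]; color 4: [14].

χ(G) = 4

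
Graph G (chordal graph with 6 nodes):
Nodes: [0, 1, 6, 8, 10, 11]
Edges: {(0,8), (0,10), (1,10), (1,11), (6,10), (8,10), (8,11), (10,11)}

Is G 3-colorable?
A valid 3-coloring: color 1: [10]; color 2: [1, 6, 8]; color 3: [0, 11].
(χ(G) = 3 ≤ 3.)

Yes, G is 3-colorable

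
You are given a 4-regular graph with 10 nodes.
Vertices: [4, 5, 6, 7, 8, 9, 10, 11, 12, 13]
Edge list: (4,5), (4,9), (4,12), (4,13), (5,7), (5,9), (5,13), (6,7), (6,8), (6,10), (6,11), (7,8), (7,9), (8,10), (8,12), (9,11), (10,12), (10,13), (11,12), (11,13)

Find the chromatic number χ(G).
Clique number ω(G) = 3 (lower bound: χ ≥ ω).
The clique on [4, 5, 9] has size 3, forcing χ ≥ 3, and the coloring below uses 3 colors, so χ(G) = 3.
A valid 3-coloring: color 1: [6, 9, 12, 13]; color 2: [4, 7, 10, 11]; color 3: [5, 8].

χ(G) = 3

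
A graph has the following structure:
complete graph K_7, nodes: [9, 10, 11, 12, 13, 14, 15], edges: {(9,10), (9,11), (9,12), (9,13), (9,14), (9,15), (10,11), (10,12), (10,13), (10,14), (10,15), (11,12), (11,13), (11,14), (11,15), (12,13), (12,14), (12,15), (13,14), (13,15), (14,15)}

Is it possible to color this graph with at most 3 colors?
The clique on vertices [9, 10, 11, 12, 13, 14, 15] has size 7 > 3, so it alone needs 7 colors.

No, G is not 3-colorable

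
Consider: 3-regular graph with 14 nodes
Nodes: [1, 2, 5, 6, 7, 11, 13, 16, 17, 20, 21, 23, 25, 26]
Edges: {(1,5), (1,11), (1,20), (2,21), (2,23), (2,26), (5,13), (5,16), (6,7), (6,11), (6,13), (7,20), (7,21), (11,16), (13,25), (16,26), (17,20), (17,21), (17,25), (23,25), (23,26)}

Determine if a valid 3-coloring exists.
A valid 3-coloring: color 1: [1, 7, 13, 16, 17, 23]; color 2: [5, 6, 20, 21, 25, 26]; color 3: [2, 11].
(χ(G) = 3 ≤ 3.)

Yes, G is 3-colorable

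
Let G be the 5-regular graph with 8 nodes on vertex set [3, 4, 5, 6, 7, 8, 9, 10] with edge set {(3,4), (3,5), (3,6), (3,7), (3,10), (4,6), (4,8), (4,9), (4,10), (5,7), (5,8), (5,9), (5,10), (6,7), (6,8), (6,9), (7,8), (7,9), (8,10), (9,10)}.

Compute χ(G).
χ(G) = 4

Clique number ω(G) = 3 (lower bound: χ ≥ ω).
Odd cycle [5, 7, 6, 4, 10] needs 3 colors (χ ≥ 3).
Vertex 3 is adjacent to every vertex of [4, 5, 6, 7, 10], which already need 3 colors among themselves, so 3 needs a new color (χ ≥ 4).
The coloring below uses 4 colors, so χ(G) = 4.
A valid 4-coloring: color 1: [4, 5]; color 2: [7, 10]; color 3: [3, 8, 9]; color 4: [6].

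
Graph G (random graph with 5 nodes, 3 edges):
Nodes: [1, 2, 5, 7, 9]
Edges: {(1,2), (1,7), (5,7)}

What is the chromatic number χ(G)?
χ(G) = 2

Clique number ω(G) = 2 (lower bound: χ ≥ ω).
The graph is bipartite (no odd cycle), so 2 colors suffice: χ(G) = 2.
A valid 2-coloring: color 1: [1, 5, 9]; color 2: [2, 7].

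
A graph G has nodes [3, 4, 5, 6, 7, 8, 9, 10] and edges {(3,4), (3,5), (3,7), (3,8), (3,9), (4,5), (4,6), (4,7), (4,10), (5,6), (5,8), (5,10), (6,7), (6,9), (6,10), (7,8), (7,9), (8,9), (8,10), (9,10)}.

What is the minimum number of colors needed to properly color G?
Clique number ω(G) = 4 (lower bound: χ ≥ ω).
The clique on [4, 5, 6, 10] has size 4, forcing χ ≥ 4, and the coloring below uses 4 colors, so χ(G) = 4.
A valid 4-coloring: color 1: [4, 9]; color 2: [6, 8]; color 3: [3, 10]; color 4: [5, 7].

χ(G) = 4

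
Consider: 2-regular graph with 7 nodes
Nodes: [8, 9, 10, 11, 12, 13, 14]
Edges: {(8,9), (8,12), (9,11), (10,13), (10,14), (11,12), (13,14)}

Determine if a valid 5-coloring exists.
A valid 5-coloring: color 1: [8, 10, 11]; color 2: [9, 12, 13]; color 3: [14].
(χ(G) = 3 ≤ 5.)

Yes, G is 5-colorable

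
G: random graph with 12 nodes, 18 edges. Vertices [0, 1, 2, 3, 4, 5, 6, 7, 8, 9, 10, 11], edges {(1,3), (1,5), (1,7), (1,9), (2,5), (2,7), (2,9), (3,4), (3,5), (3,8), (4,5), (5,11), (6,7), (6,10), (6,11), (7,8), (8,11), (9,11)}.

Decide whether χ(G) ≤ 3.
Yes, G is 3-colorable

A valid 3-coloring: color 1: [0, 5, 7, 9, 10]; color 2: [1, 2, 4, 6, 8]; color 3: [3, 11].
(χ(G) = 3 ≤ 3.)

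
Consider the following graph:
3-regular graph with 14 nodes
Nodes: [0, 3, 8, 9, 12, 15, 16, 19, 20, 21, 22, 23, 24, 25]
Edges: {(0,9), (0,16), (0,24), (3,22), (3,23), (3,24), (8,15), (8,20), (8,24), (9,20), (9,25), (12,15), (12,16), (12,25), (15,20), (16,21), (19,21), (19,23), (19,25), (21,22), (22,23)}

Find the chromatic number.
Clique number ω(G) = 3 (lower bound: χ ≥ ω).
The clique on [3, 22, 23] has size 3, forcing χ ≥ 3, and the coloring below uses 3 colors, so χ(G) = 3.
A valid 3-coloring: color 1: [9, 15, 16, 19, 22, 24]; color 2: [0, 3, 8, 12, 21]; color 3: [20, 23, 25].

χ(G) = 3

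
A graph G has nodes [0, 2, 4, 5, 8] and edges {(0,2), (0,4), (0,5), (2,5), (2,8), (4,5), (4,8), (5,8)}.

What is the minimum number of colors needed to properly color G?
Clique number ω(G) = 3 (lower bound: χ ≥ ω).
The clique on [2, 5, 8] has size 3, forcing χ ≥ 3, and the coloring below uses 3 colors, so χ(G) = 3.
A valid 3-coloring: color 1: [5]; color 2: [0, 8]; color 3: [2, 4].

χ(G) = 3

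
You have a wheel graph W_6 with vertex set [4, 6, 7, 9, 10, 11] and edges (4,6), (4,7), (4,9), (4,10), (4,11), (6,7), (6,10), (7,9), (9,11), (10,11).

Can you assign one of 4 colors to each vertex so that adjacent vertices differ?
Yes, G is 4-colorable

A valid 4-coloring: color 1: [4]; color 2: [7, 11]; color 3: [9, 10]; color 4: [6].
(χ(G) = 4 ≤ 4.)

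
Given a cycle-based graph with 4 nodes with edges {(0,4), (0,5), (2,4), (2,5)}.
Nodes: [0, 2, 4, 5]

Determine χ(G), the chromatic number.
χ(G) = 2

Clique number ω(G) = 2 (lower bound: χ ≥ ω).
The graph is bipartite (no odd cycle), so 2 colors suffice: χ(G) = 2.
A valid 2-coloring: color 1: [0, 2]; color 2: [4, 5].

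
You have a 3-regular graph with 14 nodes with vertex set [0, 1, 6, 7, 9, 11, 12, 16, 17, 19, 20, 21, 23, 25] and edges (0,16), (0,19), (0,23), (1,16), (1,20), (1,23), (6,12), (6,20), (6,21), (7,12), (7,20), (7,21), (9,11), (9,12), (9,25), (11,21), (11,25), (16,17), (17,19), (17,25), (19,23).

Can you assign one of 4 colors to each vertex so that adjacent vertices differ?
Yes, G is 4-colorable

A valid 4-coloring: color 1: [0, 1, 6, 7, 9, 17]; color 2: [12, 16, 19, 20, 21, 25]; color 3: [11, 23].
(χ(G) = 3 ≤ 4.)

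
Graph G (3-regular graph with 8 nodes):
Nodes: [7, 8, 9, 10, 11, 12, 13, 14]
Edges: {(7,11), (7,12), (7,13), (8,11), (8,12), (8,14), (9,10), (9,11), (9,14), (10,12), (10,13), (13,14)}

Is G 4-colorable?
Yes, G is 4-colorable

A valid 4-coloring: color 1: [10, 11, 14]; color 2: [9, 12, 13]; color 3: [7, 8].
(χ(G) = 3 ≤ 4.)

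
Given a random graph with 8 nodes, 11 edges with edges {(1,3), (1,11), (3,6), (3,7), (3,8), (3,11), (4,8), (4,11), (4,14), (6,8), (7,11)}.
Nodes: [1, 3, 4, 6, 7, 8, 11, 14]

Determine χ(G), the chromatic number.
Clique number ω(G) = 3 (lower bound: χ ≥ ω).
The clique on [3, 6, 8] has size 3, forcing χ ≥ 3, and the coloring below uses 3 colors, so χ(G) = 3.
A valid 3-coloring: color 1: [3, 4]; color 2: [8, 11, 14]; color 3: [1, 6, 7].

χ(G) = 3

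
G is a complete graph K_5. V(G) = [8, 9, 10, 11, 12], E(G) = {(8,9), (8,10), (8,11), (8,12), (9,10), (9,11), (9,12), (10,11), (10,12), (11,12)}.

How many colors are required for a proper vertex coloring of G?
Clique number ω(G) = 5 (lower bound: χ ≥ ω).
The clique on [8, 9, 10, 11, 12] has size 5, forcing χ ≥ 5, and the coloring below uses 5 colors, so χ(G) = 5.
A valid 5-coloring: color 1: [10]; color 2: [8]; color 3: [12]; color 4: [9]; color 5: [11].

χ(G) = 5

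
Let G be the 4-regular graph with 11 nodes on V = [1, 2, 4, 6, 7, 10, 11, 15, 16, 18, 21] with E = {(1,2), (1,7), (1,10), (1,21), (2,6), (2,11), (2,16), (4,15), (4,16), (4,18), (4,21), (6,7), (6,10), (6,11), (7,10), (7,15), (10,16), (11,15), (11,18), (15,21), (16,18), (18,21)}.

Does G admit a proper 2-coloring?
No, G is not 2-colorable

The clique on vertices [1, 7, 10] has size 3 > 2, so it alone needs 3 colors.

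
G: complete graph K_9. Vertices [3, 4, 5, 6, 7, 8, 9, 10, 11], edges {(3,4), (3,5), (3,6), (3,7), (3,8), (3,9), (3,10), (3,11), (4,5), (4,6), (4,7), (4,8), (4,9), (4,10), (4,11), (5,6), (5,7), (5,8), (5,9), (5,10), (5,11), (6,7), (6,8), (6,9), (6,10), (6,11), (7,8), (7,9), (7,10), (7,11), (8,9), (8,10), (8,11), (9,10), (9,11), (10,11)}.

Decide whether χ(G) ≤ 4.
The clique on vertices [3, 4, 5, 6, 7, 8, 9, 10, 11] has size 9 > 4, so it alone needs 9 colors.

No, G is not 4-colorable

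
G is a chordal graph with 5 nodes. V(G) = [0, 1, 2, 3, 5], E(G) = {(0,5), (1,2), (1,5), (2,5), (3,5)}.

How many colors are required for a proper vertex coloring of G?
Clique number ω(G) = 3 (lower bound: χ ≥ ω).
The clique on [1, 2, 5] has size 3, forcing χ ≥ 3, and the coloring below uses 3 colors, so χ(G) = 3.
A valid 3-coloring: color 1: [5]; color 2: [0, 2, 3]; color 3: [1].

χ(G) = 3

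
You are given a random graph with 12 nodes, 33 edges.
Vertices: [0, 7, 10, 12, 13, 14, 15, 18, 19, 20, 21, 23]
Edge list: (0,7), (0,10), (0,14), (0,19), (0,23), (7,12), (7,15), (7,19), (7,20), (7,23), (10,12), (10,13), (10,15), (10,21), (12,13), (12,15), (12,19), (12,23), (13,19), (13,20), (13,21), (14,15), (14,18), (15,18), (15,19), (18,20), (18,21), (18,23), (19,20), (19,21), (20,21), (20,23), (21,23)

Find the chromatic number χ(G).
χ(G) = 4

Clique number ω(G) = 4 (lower bound: χ ≥ ω).
The clique on [18, 20, 21, 23] has size 4, forcing χ ≥ 4, and the coloring below uses 4 colors, so χ(G) = 4.
A valid 4-coloring: color 1: [10, 14, 19, 23]; color 2: [0, 15, 20]; color 3: [12, 21]; color 4: [7, 13, 18].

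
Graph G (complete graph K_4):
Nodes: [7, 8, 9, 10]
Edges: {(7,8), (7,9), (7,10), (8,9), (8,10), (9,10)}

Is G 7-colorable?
Yes, G is 7-colorable

A valid 7-coloring: color 1: [8]; color 2: [10]; color 3: [7]; color 4: [9].
(χ(G) = 4 ≤ 7.)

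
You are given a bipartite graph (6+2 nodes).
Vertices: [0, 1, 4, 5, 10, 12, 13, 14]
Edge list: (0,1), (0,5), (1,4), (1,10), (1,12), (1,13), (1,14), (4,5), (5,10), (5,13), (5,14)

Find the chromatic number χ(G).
χ(G) = 2

Clique number ω(G) = 2 (lower bound: χ ≥ ω).
The graph is bipartite (no odd cycle), so 2 colors suffice: χ(G) = 2.
A valid 2-coloring: color 1: [1, 5]; color 2: [0, 4, 10, 12, 13, 14].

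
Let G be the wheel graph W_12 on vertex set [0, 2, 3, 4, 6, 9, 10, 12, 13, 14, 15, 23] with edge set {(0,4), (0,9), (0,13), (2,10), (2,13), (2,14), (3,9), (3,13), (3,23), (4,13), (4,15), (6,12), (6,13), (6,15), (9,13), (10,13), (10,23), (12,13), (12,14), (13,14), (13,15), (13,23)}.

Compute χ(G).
χ(G) = 4

Clique number ω(G) = 3 (lower bound: χ ≥ ω).
Odd cycle [0, 4, 15, 6, 12, 14, 2, 10, 23, 3, 9] needs 3 colors (χ ≥ 3).
Vertex 13 is adjacent to every vertex of [0, 2, 3, 4, 6, 9, 10, 12, 14, 15, 23], which already need 3 colors among themselves, so 13 needs a new color (χ ≥ 4).
The coloring below uses 4 colors, so χ(G) = 4.
A valid 4-coloring: color 1: [13]; color 2: [0, 2, 3, 12, 15]; color 3: [4, 6, 9, 10, 14]; color 4: [23].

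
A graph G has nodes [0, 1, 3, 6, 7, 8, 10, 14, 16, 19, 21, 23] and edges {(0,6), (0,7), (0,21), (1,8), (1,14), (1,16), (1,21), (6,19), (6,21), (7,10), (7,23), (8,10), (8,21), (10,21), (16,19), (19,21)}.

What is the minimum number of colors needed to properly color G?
Clique number ω(G) = 3 (lower bound: χ ≥ ω).
The clique on [1, 8, 21] has size 3, forcing χ ≥ 3, and the coloring below uses 3 colors, so χ(G) = 3.
A valid 3-coloring: color 1: [3, 7, 14, 16, 21]; color 2: [1, 6, 10, 23]; color 3: [0, 8, 19].

χ(G) = 3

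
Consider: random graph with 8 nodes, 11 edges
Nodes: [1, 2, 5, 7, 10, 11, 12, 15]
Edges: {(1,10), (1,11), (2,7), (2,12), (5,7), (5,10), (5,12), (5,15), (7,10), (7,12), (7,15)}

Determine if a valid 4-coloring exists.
Yes, G is 4-colorable

A valid 4-coloring: color 1: [1, 7]; color 2: [2, 5, 11]; color 3: [10, 12, 15].
(χ(G) = 3 ≤ 4.)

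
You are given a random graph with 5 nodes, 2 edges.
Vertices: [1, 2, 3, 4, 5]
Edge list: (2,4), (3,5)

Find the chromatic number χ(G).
χ(G) = 2

Clique number ω(G) = 2 (lower bound: χ ≥ ω).
The graph is bipartite (no odd cycle), so 2 colors suffice: χ(G) = 2.
A valid 2-coloring: color 1: [1, 2, 5]; color 2: [3, 4].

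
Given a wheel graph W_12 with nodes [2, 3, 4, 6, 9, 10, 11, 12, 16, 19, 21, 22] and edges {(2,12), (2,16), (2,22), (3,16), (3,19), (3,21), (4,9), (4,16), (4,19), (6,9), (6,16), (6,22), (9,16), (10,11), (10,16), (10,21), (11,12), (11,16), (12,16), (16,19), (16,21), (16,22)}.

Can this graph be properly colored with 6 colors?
A valid 6-coloring: color 1: [16]; color 2: [3, 4, 6, 10, 12]; color 3: [2, 9, 11, 19, 21]; color 4: [22].
(χ(G) = 4 ≤ 6.)

Yes, G is 6-colorable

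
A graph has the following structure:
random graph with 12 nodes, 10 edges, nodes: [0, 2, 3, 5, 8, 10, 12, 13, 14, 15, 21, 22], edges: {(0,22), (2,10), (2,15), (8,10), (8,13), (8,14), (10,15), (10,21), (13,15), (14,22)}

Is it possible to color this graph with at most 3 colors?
Yes, G is 3-colorable

A valid 3-coloring: color 1: [0, 3, 5, 10, 12, 13, 14]; color 2: [8, 15, 21, 22]; color 3: [2].
(χ(G) = 3 ≤ 3.)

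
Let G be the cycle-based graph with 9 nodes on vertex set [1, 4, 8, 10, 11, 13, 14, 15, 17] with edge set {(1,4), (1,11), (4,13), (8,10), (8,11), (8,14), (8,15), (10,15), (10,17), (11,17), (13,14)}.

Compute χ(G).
Clique number ω(G) = 3 (lower bound: χ ≥ ω).
The clique on [8, 10, 15] has size 3, forcing χ ≥ 3, and the coloring below uses 3 colors, so χ(G) = 3.
A valid 3-coloring: color 1: [1, 8, 13, 17]; color 2: [4, 10, 11, 14]; color 3: [15].

χ(G) = 3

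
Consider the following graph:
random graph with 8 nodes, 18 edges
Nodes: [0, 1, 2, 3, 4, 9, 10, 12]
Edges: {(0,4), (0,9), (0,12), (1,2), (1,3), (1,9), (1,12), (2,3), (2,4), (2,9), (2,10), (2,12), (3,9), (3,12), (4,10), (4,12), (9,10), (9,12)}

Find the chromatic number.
χ(G) = 5

Clique number ω(G) = 5 (lower bound: χ ≥ ω).
The clique on [1, 2, 3, 9, 12] has size 5, forcing χ ≥ 5, and the coloring below uses 5 colors, so χ(G) = 5.
A valid 5-coloring: color 1: [10, 12]; color 2: [0, 2]; color 3: [4, 9]; color 4: [1]; color 5: [3].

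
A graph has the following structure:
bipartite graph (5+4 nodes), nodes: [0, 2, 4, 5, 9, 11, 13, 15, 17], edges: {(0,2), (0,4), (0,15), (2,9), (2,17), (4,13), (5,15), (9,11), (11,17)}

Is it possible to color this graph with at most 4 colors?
Yes, G is 4-colorable

A valid 4-coloring: color 1: [0, 5, 9, 13, 17]; color 2: [2, 4, 11, 15].
(χ(G) = 2 ≤ 4.)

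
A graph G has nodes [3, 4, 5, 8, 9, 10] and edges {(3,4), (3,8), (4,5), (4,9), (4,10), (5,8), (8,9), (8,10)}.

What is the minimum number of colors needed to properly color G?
χ(G) = 2

Clique number ω(G) = 2 (lower bound: χ ≥ ω).
The graph is bipartite (no odd cycle), so 2 colors suffice: χ(G) = 2.
A valid 2-coloring: color 1: [4, 8]; color 2: [3, 5, 9, 10].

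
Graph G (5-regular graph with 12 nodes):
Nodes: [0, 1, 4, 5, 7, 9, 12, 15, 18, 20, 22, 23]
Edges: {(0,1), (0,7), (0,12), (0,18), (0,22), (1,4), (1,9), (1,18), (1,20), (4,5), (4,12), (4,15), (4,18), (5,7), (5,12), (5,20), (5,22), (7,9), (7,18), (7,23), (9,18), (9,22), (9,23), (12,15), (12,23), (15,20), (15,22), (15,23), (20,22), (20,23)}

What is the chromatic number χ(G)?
Clique number ω(G) = 3 (lower bound: χ ≥ ω).
Suppose a proper 3-coloring c exists. The clique [0, 1, 18] takes 3 distinct colors; by symmetry let c(0) = 1, c(1) = 2, c(18) = 3.
- Vertex 4: neighbors [1, 18] already have colors [2, 3] ⇒ c(4) = 1.
- Vertex 7: neighbors [0, 18] already have colors [1, 3] ⇒ c(7) = 2.
- Vertex 5: neighbors [4, 7] already have colors [1, 2] ⇒ c(5) = 3.
- Vertex 20: neighbors [1, 5] already have colors [2, 3] ⇒ c(20) = 1.
- Vertex 23: neighbors [20, 7] already have colors [1, 2] ⇒ c(23) = 3.
- Vertex 15: neighbors [4, 23] already have colors [1, 3] ⇒ c(15) = 2.
- Vertex 22: neighbors [0, 15, 5] already have colors [1, 2, 3] — all 3 colors blocked. Contradiction.
The forced assignments end in a contradiction, so G has no proper 3-coloring (χ ≥ 4).
The coloring below uses 4 colors, so χ(G) = 4.
A valid 4-coloring: color 1: [0, 5, 9, 15]; color 2: [1, 7, 12, 22]; color 3: [4, 23]; color 4: [18, 20].

χ(G) = 4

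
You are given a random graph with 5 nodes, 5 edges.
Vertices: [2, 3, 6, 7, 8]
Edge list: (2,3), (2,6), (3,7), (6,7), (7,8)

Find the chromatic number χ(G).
χ(G) = 2

Clique number ω(G) = 2 (lower bound: χ ≥ ω).
The graph is bipartite (no odd cycle), so 2 colors suffice: χ(G) = 2.
A valid 2-coloring: color 1: [2, 7]; color 2: [3, 6, 8].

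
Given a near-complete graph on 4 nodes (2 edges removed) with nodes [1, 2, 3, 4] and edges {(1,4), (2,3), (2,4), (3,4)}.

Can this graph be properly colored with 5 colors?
A valid 5-coloring: color 1: [4]; color 2: [1, 3]; color 3: [2].
(χ(G) = 3 ≤ 5.)

Yes, G is 5-colorable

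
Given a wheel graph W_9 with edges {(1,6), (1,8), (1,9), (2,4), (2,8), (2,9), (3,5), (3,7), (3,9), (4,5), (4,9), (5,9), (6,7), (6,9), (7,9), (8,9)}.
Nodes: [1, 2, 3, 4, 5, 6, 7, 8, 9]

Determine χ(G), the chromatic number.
χ(G) = 3

Clique number ω(G) = 3 (lower bound: χ ≥ ω).
The clique on [1, 8, 9] has size 3, forcing χ ≥ 3, and the coloring below uses 3 colors, so χ(G) = 3.
A valid 3-coloring: color 1: [9]; color 2: [1, 2, 5, 7]; color 3: [3, 4, 6, 8].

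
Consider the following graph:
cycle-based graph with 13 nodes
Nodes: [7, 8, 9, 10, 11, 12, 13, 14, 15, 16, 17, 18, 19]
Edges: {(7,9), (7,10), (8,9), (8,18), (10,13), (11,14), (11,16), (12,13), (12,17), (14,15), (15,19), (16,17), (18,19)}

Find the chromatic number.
χ(G) = 3

Clique number ω(G) = 2 (lower bound: χ ≥ ω).
Odd cycle [15, 14, 11, 16, 17, 12, 13, 10, 7, 9, 8, 18, 19] needs 3 colors (χ ≥ 3).
The coloring below uses 3 colors, so χ(G) = 3.
A valid 3-coloring: color 1: [7, 11, 13, 15, 17, 18]; color 2: [9, 10, 12, 14, 16, 19]; color 3: [8].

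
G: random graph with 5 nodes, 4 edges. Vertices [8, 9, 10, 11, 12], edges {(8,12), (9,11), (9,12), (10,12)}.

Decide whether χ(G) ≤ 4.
Yes, G is 4-colorable

A valid 4-coloring: color 1: [11, 12]; color 2: [8, 9, 10].
(χ(G) = 2 ≤ 4.)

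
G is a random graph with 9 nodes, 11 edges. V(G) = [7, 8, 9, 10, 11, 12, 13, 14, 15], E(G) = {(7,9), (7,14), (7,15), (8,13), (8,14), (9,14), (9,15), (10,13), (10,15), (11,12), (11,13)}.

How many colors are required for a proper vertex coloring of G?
Clique number ω(G) = 3 (lower bound: χ ≥ ω).
The clique on [7, 9, 14] has size 3, forcing χ ≥ 3, and the coloring below uses 3 colors, so χ(G) = 3.
A valid 3-coloring: color 1: [8, 9, 10, 11]; color 2: [7, 12, 13]; color 3: [14, 15].

χ(G) = 3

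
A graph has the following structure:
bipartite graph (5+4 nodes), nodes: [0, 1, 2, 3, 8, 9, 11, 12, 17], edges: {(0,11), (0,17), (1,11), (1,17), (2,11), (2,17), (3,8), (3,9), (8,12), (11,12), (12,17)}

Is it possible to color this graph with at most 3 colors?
A valid 3-coloring: color 1: [8, 9, 11, 17]; color 2: [0, 1, 2, 3, 12].
(χ(G) = 2 ≤ 3.)

Yes, G is 3-colorable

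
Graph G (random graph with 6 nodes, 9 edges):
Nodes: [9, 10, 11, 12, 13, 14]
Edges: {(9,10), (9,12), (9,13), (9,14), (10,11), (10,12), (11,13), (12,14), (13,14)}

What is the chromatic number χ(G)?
χ(G) = 3

Clique number ω(G) = 3 (lower bound: χ ≥ ω).
The clique on [9, 10, 12] has size 3, forcing χ ≥ 3, and the coloring below uses 3 colors, so χ(G) = 3.
A valid 3-coloring: color 1: [9, 11]; color 2: [12, 13]; color 3: [10, 14].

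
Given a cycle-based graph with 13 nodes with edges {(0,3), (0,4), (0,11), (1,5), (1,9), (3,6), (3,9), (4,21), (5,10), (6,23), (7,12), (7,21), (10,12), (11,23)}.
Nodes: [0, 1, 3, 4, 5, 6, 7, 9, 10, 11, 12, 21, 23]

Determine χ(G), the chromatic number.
Clique number ω(G) = 2 (lower bound: χ ≥ ω).
Odd cycle [11, 23, 6, 3, 0] needs 3 colors (χ ≥ 3).
The coloring below uses 3 colors, so χ(G) = 3.
A valid 3-coloring: color 1: [0, 5, 9, 12, 21, 23]; color 2: [1, 3, 4, 7, 10, 11]; color 3: [6].

χ(G) = 3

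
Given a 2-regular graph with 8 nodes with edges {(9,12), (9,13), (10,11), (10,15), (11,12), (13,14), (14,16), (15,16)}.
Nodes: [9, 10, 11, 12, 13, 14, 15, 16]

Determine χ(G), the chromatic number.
Clique number ω(G) = 2 (lower bound: χ ≥ ω).
The graph is bipartite (no odd cycle), so 2 colors suffice: χ(G) = 2.
A valid 2-coloring: color 1: [9, 11, 14, 15]; color 2: [10, 12, 13, 16].

χ(G) = 2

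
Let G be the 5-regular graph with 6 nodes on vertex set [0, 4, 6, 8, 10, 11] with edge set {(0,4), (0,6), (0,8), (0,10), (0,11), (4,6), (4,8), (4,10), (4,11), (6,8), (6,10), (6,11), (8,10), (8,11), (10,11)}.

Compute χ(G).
χ(G) = 6

Clique number ω(G) = 6 (lower bound: χ ≥ ω).
The clique on [0, 4, 6, 8, 10, 11] has size 6, forcing χ ≥ 6, and the coloring below uses 6 colors, so χ(G) = 6.
A valid 6-coloring: color 1: [10]; color 2: [4]; color 3: [11]; color 4: [8]; color 5: [0]; color 6: [6].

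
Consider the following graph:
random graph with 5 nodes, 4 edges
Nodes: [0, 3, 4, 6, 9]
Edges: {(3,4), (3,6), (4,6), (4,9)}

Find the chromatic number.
Clique number ω(G) = 3 (lower bound: χ ≥ ω).
The clique on [3, 4, 6] has size 3, forcing χ ≥ 3, and the coloring below uses 3 colors, so χ(G) = 3.
A valid 3-coloring: color 1: [0, 4]; color 2: [6, 9]; color 3: [3].

χ(G) = 3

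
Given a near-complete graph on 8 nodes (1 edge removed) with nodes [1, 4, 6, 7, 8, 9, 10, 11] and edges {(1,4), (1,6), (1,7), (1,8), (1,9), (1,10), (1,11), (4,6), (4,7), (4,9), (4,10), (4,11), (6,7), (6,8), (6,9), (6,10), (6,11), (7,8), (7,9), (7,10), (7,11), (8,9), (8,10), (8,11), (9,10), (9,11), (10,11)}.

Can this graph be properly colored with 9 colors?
A valid 9-coloring: color 1: [6]; color 2: [11]; color 3: [9]; color 4: [7]; color 5: [10]; color 6: [1]; color 7: [4, 8].
(χ(G) = 7 ≤ 9.)

Yes, G is 9-colorable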